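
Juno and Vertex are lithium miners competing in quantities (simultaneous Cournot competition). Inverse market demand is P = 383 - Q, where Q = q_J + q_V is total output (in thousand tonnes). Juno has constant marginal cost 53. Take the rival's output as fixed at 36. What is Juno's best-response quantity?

147

With the rival's output fixed at 36, Juno's profit is π_J = (383 - 36 - q_J)q_J - (53q_J) = (347 - q_J)q_J - (53q_J).
∂π_J/∂q_J = 294 - 2q_J = 0, so q_J = 147.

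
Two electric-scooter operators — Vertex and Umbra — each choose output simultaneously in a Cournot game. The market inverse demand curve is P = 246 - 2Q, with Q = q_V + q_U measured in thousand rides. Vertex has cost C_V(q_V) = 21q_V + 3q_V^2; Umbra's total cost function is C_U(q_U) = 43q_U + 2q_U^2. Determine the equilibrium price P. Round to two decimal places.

Vertex's profit: π_V = (246 - 2Q)q_V - (21q_V + 3q_V²). Setting ∂π_V/∂q_V = 0: 225 - 10q_V - 2(q_U) = 0.
Umbra's first-order condition: 203 - 8q_U - 2(q_V) = 0.
So q_V = (225 - 2q_U)/10 and q_U = (203 - 2q_V)/8.
Solving the pair: q_V = 697/38, q_U = 395/19.
Total output Q = 1487/38, so price P = 246 - 2·(1487/38) = 167.7368.

167.74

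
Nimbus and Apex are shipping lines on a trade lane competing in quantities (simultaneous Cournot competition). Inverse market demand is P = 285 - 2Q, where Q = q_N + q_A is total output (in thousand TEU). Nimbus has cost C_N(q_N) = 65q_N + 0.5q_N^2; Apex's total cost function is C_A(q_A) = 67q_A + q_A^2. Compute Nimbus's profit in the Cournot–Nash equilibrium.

2890

Nimbus's profit: π_N = (285 - 2Q)q_N - (65q_N + (1/2)q_N²). Setting ∂π_N/∂q_N = 0: 220 - 5q_N - 2(q_A) = 0.
Apex's profit: π_A = (285 - 2Q)q_A - (67q_A + q_A²). Setting ∂π_A/∂q_A = 0: 218 - 6q_A - 2(q_N) = 0.
Best responses: q_N = (220 - 2q_A)/5, q_A = (218 - 2q_N)/6.
Substituting one into the other gives q_N = 34 and q_A = 25.
Price P = 285 - 2·59 = 167.
Nimbus's profit: 167·34 - 65·34 - (1/2)·34² = 2890.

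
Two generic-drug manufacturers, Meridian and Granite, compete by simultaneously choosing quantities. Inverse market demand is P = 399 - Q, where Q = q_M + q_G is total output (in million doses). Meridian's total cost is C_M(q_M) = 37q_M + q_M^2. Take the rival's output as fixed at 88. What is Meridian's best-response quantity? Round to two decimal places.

With the rival's output fixed at 88, Meridian's profit is π_M = (399 - 88 - q_M)q_M - (37q_M + q_M²) = (311 - q_M)q_M - (37q_M + q_M²).
∂π_M/∂q_M = 274 - 4q_M = 0, so q_M = 137/2.

68.50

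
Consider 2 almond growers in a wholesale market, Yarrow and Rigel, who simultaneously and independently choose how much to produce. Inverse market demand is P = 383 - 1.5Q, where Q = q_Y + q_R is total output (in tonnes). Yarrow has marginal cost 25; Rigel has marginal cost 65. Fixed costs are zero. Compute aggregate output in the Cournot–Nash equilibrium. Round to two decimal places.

Yarrow's profit: π_Y = (383 - 1.5Q)q_Y - (25q_Y). Setting ∂π_Y/∂q_Y = 0: 358 - 3q_Y - (3/2)(q_R) = 0.
Rigel's profit: π_R = (383 - 1.5Q)q_R - (65q_R). Setting ∂π_R/∂q_R = 0: 318 - 3q_R - (3/2)(q_Y) = 0.
Rearranging gives the reaction functions q_Y = (358 - (3/2)q_R)/3 and q_R = (318 - (3/2)q_Y)/3.
Substituting one into the other gives q_Y = 796/9 and q_R = 556/9.
Total output Q = 796/9 + 556/9 = 1352/9.

150.22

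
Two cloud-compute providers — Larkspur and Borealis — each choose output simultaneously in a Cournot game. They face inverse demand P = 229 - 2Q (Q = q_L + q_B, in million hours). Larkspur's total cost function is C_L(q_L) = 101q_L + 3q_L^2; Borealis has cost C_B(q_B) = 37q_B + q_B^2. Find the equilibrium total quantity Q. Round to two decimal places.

36.57

Larkspur's profit: π_L = (229 - 2Q)q_L - (101q_L + 3q_L²). Setting ∂π_L/∂q_L = 0: 128 - 10q_L - 2(q_B) = 0.
Borealis's first-order condition: 192 - 6q_B - 2(q_L) = 0.
Rearranging gives the reaction functions q_L = (128 - 2q_B)/10 and q_B = (192 - 2q_L)/6.
Solving the pair: q_L = 48/7, q_B = 208/7.
Total output Q = 48/7 + 208/7 = 256/7.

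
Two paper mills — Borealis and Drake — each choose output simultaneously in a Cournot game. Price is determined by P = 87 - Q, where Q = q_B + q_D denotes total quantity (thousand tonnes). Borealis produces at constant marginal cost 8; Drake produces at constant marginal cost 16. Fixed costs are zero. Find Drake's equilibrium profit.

Borealis's profit: π_B = (87 - Q)q_B - (8q_B). Setting ∂π_B/∂q_B = 0: 79 - 2q_B - (q_D) = 0.
Drake's first-order condition: 71 - 2q_D - (q_B) = 0.
Rearranging gives the reaction functions q_B = (79 - q_D)/2 and q_D = (71 - q_B)/2.
Substituting one into the other gives q_B = 29 and q_D = 21.
Price P = 87 - 50 = 37.
Drake's profit: (37 - 16)·21 = 441.

441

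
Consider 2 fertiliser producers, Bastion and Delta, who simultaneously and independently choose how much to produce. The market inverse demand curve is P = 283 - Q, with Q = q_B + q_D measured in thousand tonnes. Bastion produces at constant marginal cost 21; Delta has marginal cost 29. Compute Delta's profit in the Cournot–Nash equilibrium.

6724

Bastion's profit: π_B = (283 - Q)q_B - (21q_B). Setting ∂π_B/∂q_B = 0: 262 - 2q_B - (q_D) = 0.
Delta's first-order condition: 254 - 2q_D - (q_B) = 0.
So q_B = (262 - q_D)/2 and q_D = (254 - q_B)/2.
Substituting one into the other gives q_B = 90 and q_D = 82.
Price P = 283 - 172 = 111.
Delta's profit: (111 - 29)·82 = 6724.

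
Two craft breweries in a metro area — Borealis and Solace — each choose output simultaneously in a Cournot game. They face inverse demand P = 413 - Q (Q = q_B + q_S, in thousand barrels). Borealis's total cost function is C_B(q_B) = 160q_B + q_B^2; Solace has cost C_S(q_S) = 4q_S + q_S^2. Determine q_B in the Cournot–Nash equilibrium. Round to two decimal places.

40.20

Borealis's profit: π_B = (413 - Q)q_B - (160q_B + q_B²). Setting ∂π_B/∂q_B = 0: 253 - 4q_B - (q_S) = 0.
Solace's profit: π_S = (413 - Q)q_S - (4q_S + q_S²). Setting ∂π_S/∂q_S = 0: 409 - 4q_S - (q_B) = 0.
Rearranging gives the reaction functions q_B = (253 - q_S)/4 and q_S = (409 - q_B)/4.
Substituting one into the other gives q_B = 201/5 and q_S = 461/5.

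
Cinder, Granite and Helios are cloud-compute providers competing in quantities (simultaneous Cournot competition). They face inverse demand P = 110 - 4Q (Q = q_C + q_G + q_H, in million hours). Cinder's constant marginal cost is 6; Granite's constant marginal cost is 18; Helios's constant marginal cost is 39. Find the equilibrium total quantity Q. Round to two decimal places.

Cinder's profit: π_C = (110 - 4Q)q_C - (6q_C). Setting ∂π_C/∂q_C = 0: 104 - 8q_C - 4(q_G + q_H) = 0.
Granite's profit: π_G = (110 - 4Q)q_G - (18q_G). Setting ∂π_G/∂q_G = 0: 92 - 8q_G - 4(q_C + q_H) = 0.
Helios's profit: π_H = (110 - 4Q)q_H - (39q_H). Setting ∂π_H/∂q_H = 0: 71 - 8q_H - 4(q_C + q_G) = 0.
Adding the 3 conditions: 267 − 8Q − 8Q = 0, i.e. Q = 267/16.
Back-substituting: q_C = (104 − 267/4)/4 = 149/16, q_G = (92 − 267/4)/4 = 101/16, q_H = (71 − 267/4)/4 = 17/16.
Total output Q = 149/16 + 101/16 + 17/16 = 267/16.

16.69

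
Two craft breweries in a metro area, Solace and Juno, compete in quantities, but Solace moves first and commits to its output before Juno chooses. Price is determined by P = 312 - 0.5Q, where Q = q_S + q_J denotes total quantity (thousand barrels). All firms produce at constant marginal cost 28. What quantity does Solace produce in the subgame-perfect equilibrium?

284

The follower Juno best-responds to any q_S: π_J = (312 - 0.5Q)q_J - 28q_J.
∂π_J/∂q_J = 284 - (1/2)q_S - q_J = 0 gives the reaction function q_J = (284 - (1/2)q_S).
The leader anticipates this reaction. Substituting into P = 312 - 0.5Q gives P = 170 - (1/4)q_S, so π_S = (170 - (1/4)q_S)q_S - 28q_S.
Maximising: ∂π_S/∂q_S = 142 - (1/2)q_S = 0, giving q_S = 284.
Then q_J = (284 - (1/2)·284) = 142.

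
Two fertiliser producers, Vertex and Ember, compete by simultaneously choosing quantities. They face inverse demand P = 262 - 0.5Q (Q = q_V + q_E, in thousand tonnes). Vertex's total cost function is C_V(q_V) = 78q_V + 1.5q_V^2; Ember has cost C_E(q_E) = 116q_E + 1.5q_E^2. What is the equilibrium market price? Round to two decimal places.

225.33

Vertex's profit: π_V = (262 - 0.5Q)q_V - (78q_V + (3/2)q_V²). Setting ∂π_V/∂q_V = 0: 184 - 4q_V - (1/2)(q_E) = 0.
Ember's profit: π_E = (262 - 0.5Q)q_E - (116q_E + (3/2)q_E²). Setting ∂π_E/∂q_E = 0: 146 - 4q_E - (1/2)(q_V) = 0.
So q_V = (184 - (1/2)q_E)/4 and q_E = (146 - (1/2)q_V)/4.
Substituting one into the other gives q_V = 884/21 and q_E = 656/21.
Total output Q = 220/3, so price P = 262 - (1/2)·(220/3) = 676/3.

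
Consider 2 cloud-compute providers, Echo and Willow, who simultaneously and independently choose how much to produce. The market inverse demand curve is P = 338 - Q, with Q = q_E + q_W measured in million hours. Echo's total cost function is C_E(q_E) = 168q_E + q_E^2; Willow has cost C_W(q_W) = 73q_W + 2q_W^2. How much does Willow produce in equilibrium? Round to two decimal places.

Echo's profit: π_E = (338 - Q)q_E - (168q_E + q_E²). Setting ∂π_E/∂q_E = 0: 170 - 4q_E - (q_W) = 0.
Willow's first-order condition: 265 - 6q_W - (q_E) = 0.
Best responses: q_E = (170 - q_W)/4, q_W = (265 - q_E)/6.
Solving the pair: q_E = 755/23, q_W = 890/23.

38.70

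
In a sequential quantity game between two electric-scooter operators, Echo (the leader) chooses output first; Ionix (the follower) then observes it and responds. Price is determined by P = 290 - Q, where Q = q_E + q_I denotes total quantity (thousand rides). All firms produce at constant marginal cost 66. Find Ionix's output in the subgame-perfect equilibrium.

Solve by backward induction. Given q_E, the follower Ionix maximises π_I = (290 - q_E - q_I)q_I - 66q_I.
∂π_I/∂q_I = 224 - q_E - 2q_I = 0 gives the reaction function q_I = (224 - q_E)/2.
Echo substitutes q_I(q_E) into its own profit: π_E = q_E(290 - q_E - (224 - q_E)/2) - 66q_E = (178 - (1/2)q_E)q_E - 66q_E.
Leader FOC: 112 - q_E = 0, so q_E = 112.
Then q_I = (224 - 112)/2 = 56.

56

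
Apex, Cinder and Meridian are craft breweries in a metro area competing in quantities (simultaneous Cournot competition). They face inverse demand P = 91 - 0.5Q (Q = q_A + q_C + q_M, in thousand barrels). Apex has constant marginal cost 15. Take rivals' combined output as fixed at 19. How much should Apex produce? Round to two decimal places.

66.50

With rivals' combined output fixed at 19, Apex's profit is π_A = (91 - (1/2)·19 - (1/2)q_A)q_A - (15q_A) = (163/2 - (1/2)q_A)q_A - (15q_A).
∂π_A/∂q_A = 133/2 - q_A = 0, so q_A = 133/2.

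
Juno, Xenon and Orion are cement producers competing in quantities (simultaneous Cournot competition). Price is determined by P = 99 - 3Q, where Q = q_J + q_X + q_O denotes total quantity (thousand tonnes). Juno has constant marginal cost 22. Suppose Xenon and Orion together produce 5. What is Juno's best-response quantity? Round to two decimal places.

With rivals' combined output fixed at 5, Juno's profit is π_J = (99 - 3·5 - 3q_J)q_J - (22q_J) = (84 - 3q_J)q_J - (22q_J).
∂π_J/∂q_J = 62 - 6q_J = 0, so q_J = 31/3.

10.33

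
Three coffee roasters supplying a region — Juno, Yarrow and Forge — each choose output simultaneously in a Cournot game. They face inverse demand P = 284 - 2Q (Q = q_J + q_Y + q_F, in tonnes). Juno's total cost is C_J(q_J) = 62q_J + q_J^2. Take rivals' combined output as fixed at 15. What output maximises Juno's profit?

With rivals' combined output fixed at 15, Juno's profit is π_J = (284 - 2·15 - 2q_J)q_J - (62q_J + q_J²) = (254 - 2q_J)q_J - (62q_J + q_J²).
∂π_J/∂q_J = 192 - 6q_J = 0, so q_J = 32.

32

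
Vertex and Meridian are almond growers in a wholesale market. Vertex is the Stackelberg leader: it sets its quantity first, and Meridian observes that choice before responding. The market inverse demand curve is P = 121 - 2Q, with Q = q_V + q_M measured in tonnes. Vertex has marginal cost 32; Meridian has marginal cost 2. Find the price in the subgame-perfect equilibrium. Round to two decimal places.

46.75

The follower Meridian best-responds to any q_V: π_M = (121 - 2Q)q_M - 2q_M.
Setting the follower's marginal profit to zero, 119 - 2q_V - 4q_M = 0, i.e. q_M = (119 - 2q_V)/4.
Vertex substitutes q_M(q_V) into its own profit: π_V = q_V(121 - 2q_V - (119 - 2q_V)/2) - 32q_V = (123/2 - q_V)q_V - 32q_V.
The leader's first-order condition 59/2 - 2q_V = 0 yields q_V = 59/4.
Then q_M = (119 - 2·(59/4))/4 = 179/8.
Total output Q = 297/8, so price P = 121 - 2·(297/8) = 187/4.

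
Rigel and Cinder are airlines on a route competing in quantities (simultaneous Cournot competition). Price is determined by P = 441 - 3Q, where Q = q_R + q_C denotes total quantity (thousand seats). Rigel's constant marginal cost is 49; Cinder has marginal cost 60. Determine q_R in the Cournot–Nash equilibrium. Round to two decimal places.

Rigel's profit: π_R = (441 - 3Q)q_R - (49q_R). Setting ∂π_R/∂q_R = 0: 392 - 6q_R - 3(q_C) = 0.
Cinder's first-order condition: 381 - 6q_C - 3(q_R) = 0.
Best responses: q_R = (392 - 3q_C)/6, q_C = (381 - 3q_R)/6.
Solving the pair: q_R = 403/9, q_C = 370/9.

44.78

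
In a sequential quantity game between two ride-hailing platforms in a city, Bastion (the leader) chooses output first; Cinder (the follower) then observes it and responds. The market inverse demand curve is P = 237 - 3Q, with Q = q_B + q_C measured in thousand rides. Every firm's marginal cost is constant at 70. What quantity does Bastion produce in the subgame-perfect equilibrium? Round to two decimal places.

27.83

The follower Cinder best-responds to any q_B: π_C = (237 - 3Q)q_C - 70q_C.
Follower FOC: 167 - 3q_B - 6q_C = 0, so q_C(q_B) = (167 - 3q_B)/6.
Bastion substitutes q_C(q_B) into its own profit: π_B = q_B(237 - 3q_B - (167 - 3q_B)/2) - 70q_B = (307/2 - (3/2)q_B)q_B - 70q_B.
Leader FOC: 167/2 - 3q_B = 0, so q_B = 167/6.
Then q_C = (167 - 3·(167/6))/6 = 167/12.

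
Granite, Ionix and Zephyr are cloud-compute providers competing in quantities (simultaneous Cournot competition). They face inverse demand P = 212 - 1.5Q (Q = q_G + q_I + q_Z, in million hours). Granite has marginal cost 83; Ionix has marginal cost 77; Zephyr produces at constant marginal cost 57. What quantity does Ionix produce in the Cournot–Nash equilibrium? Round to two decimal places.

Granite's profit: π_G = (212 - 1.5Q)q_G - (83q_G). Setting ∂π_G/∂q_G = 0: 129 - 3q_G - (3/2)(q_I + q_Z) = 0.
Ionix's first-order condition: 135 - 3q_I - (3/2)(q_G + q_Z) = 0.
Zephyr's profit: π_Z = (212 - 1.5Q)q_Z - (57q_Z). Setting ∂π_Z/∂q_Z = 0: 155 - 3q_Z - (3/2)(q_G + q_I) = 0.
Adding the 3 conditions: 419 − 3Q − 3Q = 0, i.e. Q = 419/6.
Back-substituting: q_G = (129 − 419/4)/(3/2) = 97/6, q_I = (135 − 419/4)/(3/2) = 121/6, q_Z = (155 − 419/4)/(3/2) = 67/2.

20.17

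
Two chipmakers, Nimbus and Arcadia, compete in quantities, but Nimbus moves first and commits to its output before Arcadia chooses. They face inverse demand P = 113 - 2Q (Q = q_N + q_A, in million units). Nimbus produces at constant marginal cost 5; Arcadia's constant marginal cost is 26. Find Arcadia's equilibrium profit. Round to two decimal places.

63.28

Solve by backward induction. Given q_N, the follower Arcadia maximises π_A = (113 - 2q_N - 2q_A)q_A - 26q_A.
Setting the follower's marginal profit to zero, 87 - 2q_N - 4q_A = 0, i.e. q_A = (87 - 2q_N)/4.
The leader anticipates this reaction. Substituting into P = 113 - 2Q gives P = 139/2 - q_N, so π_N = (139/2 - q_N)q_N - 5q_N.
Leader FOC: 129/2 - 2q_N = 0, so q_N = 129/4.
Then q_A = (87 - 2·(129/4))/4 = 45/8.
Price P = 113 - 2·(303/8) = 149/4.
Arcadia's profit: (149/4 - 26)·(45/8) = 63.2813.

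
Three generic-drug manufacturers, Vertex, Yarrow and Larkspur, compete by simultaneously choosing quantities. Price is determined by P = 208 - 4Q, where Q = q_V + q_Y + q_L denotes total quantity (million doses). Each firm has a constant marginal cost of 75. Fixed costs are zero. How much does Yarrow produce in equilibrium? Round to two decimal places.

Each firm earns π_i = (208 - 4Q)q_i - 75q_i.
Setting ∂π_i/∂q_i = 0 with rivals' quantities fixed: 133 - 8q_i - 4·Σ_{j≠i} q_j = 0.
By symmetry each firm produces the same amount; substituting Σ_{j≠i} q_j = 2q_i yields q_i = 133/16.

8.31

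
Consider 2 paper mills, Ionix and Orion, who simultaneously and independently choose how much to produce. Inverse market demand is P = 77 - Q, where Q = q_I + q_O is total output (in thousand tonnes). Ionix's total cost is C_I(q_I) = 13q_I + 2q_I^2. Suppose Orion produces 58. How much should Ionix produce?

1

With the rival's output fixed at 58, Ionix's profit is π_I = (77 - 58 - q_I)q_I - (13q_I + 2q_I²) = (19 - q_I)q_I - (13q_I + 2q_I²).
∂π_I/∂q_I = 6 - 6q_I = 0, so q_I = 1.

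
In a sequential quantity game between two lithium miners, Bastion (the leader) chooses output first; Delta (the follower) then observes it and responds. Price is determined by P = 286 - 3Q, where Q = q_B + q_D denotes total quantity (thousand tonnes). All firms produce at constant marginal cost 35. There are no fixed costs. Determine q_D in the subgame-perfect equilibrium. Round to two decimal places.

Solve by backward induction. Given q_B, the follower Delta maximises π_D = (286 - 3q_B - 3q_D)q_D - 35q_D.
∂π_D/∂q_D = 251 - 3q_B - 6q_D = 0 gives the reaction function q_D = (251 - 3q_B)/6.
Bastion substitutes q_D(q_B) into its own profit: π_B = q_B(286 - 3q_B - (251 - 3q_B)/2) - 35q_B = (321/2 - (3/2)q_B)q_B - 35q_B.
Maximising: ∂π_B/∂q_B = 251/2 - 3q_B = 0, giving q_B = 251/6.
Then q_D = (251 - 3·(251/6))/6 = 251/12.

20.92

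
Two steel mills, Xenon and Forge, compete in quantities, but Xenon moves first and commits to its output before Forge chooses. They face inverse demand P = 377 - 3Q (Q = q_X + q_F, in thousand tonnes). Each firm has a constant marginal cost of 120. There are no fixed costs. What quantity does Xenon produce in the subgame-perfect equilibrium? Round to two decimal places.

Solve by backward induction. Given q_X, the follower Forge maximises π_F = (377 - 3q_X - 3q_F)q_F - 120q_F.
Follower FOC: 257 - 3q_X - 6q_F = 0, so q_F(q_X) = (257 - 3q_X)/6.
Xenon substitutes q_F(q_X) into its own profit: π_X = q_X(377 - 3q_X - (257 - 3q_X)/2) - 120q_X = (497/2 - (3/2)q_X)q_X - 120q_X.
Maximising: ∂π_X/∂q_X = 257/2 - 3q_X = 0, giving q_X = 257/6.
Then q_F = (257 - 3·(257/6))/6 = 257/12.

42.83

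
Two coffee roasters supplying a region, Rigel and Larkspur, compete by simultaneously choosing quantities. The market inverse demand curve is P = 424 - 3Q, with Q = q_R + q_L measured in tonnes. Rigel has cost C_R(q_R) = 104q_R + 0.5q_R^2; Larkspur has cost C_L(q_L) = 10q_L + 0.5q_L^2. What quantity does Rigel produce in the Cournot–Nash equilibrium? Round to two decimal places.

24.95

Rigel's profit: π_R = (424 - 3Q)q_R - (104q_R + (1/2)q_R²). Setting ∂π_R/∂q_R = 0: 320 - 7q_R - 3(q_L) = 0.
Larkspur's profit: π_L = (424 - 3Q)q_L - (10q_L + (1/2)q_L²). Setting ∂π_L/∂q_L = 0: 414 - 7q_L - 3(q_R) = 0.
Best responses: q_R = (320 - 3q_L)/7, q_L = (414 - 3q_R)/7.
Substituting one into the other gives q_R = 499/20 and q_L = 969/20.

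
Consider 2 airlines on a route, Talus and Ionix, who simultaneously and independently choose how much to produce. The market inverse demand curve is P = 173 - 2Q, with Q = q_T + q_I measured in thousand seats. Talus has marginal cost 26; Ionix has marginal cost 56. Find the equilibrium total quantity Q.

44

Talus's profit: π_T = (173 - 2Q)q_T - (26q_T). Setting ∂π_T/∂q_T = 0: 147 - 4q_T - 2(q_I) = 0.
Ionix's first-order condition: 117 - 4q_I - 2(q_T) = 0.
Best responses: q_T = (147 - 2q_I)/4, q_I = (117 - 2q_T)/4.
Substituting one into the other gives q_T = 59/2 and q_I = 29/2.
Total output Q = 59/2 + 29/2 = 44.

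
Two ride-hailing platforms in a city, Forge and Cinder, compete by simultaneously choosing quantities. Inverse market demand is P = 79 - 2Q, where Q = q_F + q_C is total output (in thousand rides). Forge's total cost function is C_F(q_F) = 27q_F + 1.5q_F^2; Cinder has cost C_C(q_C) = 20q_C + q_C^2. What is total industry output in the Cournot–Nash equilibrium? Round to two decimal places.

Forge's profit: π_F = (79 - 2Q)q_F - (27q_F + (3/2)q_F²). Setting ∂π_F/∂q_F = 0: 52 - 7q_F - 2(q_C) = 0.
Cinder's first-order condition: 59 - 6q_C - 2(q_F) = 0.
Rearranging gives the reaction functions q_F = (52 - 2q_C)/7 and q_C = (59 - 2q_F)/6.
Substituting one into the other gives q_F = 97/19 and q_C = 309/38.
Total output Q = 97/19 + 309/38 = 503/38.

13.24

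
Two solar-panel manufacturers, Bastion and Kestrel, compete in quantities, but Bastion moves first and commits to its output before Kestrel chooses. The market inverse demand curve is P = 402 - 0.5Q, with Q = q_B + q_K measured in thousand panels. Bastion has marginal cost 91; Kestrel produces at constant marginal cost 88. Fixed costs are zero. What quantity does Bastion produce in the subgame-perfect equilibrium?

308

The follower Kestrel best-responds to any q_B: π_K = (402 - 0.5Q)q_K - 88q_K.
Follower FOC: 314 - (1/2)q_B - q_K = 0, so q_K(q_B) = (314 - (1/2)q_B).
The leader anticipates this reaction. Substituting into P = 402 - 0.5Q gives P = 245 - (1/4)q_B, so π_B = (245 - (1/4)q_B)q_B - 91q_B.
The leader's first-order condition 154 - (1/2)q_B = 0 yields q_B = 308.
Then q_K = (314 - (1/2)·308) = 160.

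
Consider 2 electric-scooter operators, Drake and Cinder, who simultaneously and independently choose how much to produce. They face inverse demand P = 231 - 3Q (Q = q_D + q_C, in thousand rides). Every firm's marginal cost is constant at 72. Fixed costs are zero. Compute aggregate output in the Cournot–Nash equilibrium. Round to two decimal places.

35.33

Each firm earns π_i = (231 - 3Q)q_i - 72q_i.
First-order condition (treating rivals' output as given): 159 - 6q_i - 3q_j = 0.
By symmetry each firm produces the same amount; substituting q_j = q_i yields q_i = 159/9 = 53/3.
Total output Q = 53/3 + 53/3 = 106/3.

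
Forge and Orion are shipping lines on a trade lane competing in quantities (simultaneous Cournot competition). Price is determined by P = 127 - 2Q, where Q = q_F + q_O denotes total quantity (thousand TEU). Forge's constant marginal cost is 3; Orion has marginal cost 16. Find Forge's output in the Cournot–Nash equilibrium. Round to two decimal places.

22.83

Forge's profit: π_F = (127 - 2Q)q_F - (3q_F). Setting ∂π_F/∂q_F = 0: 124 - 4q_F - 2(q_O) = 0.
Orion's first-order condition: 111 - 4q_O - 2(q_F) = 0.
So q_F = (124 - 2q_O)/4 and q_O = (111 - 2q_F)/4.
Solving the pair: q_F = 137/6, q_O = 49/3.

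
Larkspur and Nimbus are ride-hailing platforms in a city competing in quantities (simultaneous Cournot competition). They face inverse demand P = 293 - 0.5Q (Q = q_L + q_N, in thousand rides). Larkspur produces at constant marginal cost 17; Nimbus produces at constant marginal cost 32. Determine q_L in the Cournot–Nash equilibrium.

194

Larkspur's profit: π_L = (293 - 0.5Q)q_L - (17q_L). Setting ∂π_L/∂q_L = 0: 276 - q_L - (1/2)(q_N) = 0.
Nimbus's first-order condition: 261 - q_N - (1/2)(q_L) = 0.
So q_L = (276 - (1/2)q_N) and q_N = (261 - (1/2)q_L).
Solving the pair: q_L = 194, q_N = 164.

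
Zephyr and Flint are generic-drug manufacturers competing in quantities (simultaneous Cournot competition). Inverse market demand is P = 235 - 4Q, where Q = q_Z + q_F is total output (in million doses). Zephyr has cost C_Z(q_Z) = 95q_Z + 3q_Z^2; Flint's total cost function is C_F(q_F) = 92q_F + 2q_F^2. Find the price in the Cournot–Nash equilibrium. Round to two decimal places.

167.89

Zephyr's profit: π_Z = (235 - 4Q)q_Z - (95q_Z + 3q_Z²). Setting ∂π_Z/∂q_Z = 0: 140 - 14q_Z - 4(q_F) = 0.
Flint's profit: π_F = (235 - 4Q)q_F - (92q_F + 2q_F²). Setting ∂π_F/∂q_F = 0: 143 - 12q_F - 4(q_Z) = 0.
So q_Z = (140 - 4q_F)/14 and q_F = (143 - 4q_Z)/12.
Solving the pair: q_Z = 277/38, q_F = 721/76.
Total output Q = 1275/76, so price P = 235 - 4·(1275/76) = 167.8947.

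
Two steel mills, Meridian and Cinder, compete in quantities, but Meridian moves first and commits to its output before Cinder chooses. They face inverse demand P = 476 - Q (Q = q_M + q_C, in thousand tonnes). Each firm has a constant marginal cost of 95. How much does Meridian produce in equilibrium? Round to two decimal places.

190.50

The follower Cinder best-responds to any q_M: π_C = (476 - Q)q_C - 95q_C.
∂π_C/∂q_C = 381 - q_M - 2q_C = 0 gives the reaction function q_C = (381 - q_M)/2.
Meridian substitutes q_C(q_M) into its own profit: π_M = q_M(476 - q_M - (381 - q_M)/2) - 95q_M = (571/2 - (1/2)q_M)q_M - 95q_M.
The leader's first-order condition 381/2 - q_M = 0 yields q_M = 381/2.
Then q_C = (381 - 381/2)/2 = 381/4.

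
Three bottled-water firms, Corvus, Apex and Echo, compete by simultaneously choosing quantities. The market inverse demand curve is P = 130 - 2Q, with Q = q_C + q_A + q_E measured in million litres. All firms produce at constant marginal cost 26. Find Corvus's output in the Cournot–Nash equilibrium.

13

A representative firm's profit is π_i = q_i(130 - 2Q) - 26q_i.
Setting ∂π_i/∂q_i = 0 with rivals' quantities fixed: 104 - 4q_i - 2·Σ_{j≠i} q_j = 0.
With identical firms every q_j equals q_i, so Σ_{j≠i} q_j = 2q_i and 104 = 8q_i, giving q_i = 13.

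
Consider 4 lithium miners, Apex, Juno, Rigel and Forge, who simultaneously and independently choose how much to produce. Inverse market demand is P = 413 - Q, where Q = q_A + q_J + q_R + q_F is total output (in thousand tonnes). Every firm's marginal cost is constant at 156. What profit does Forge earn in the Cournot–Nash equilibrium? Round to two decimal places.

2641.96

A representative firm's profit is π_i = q_i(413 - Q) - 156q_i.
Setting ∂π_i/∂q_i = 0 with rivals' quantities fixed: 257 - 2q_i - Σ_{j≠i} q_j = 0.
With identical firms every q_j equals q_i, so Σ_{j≠i} q_j = 3q_i and 257 = 5q_i, giving q_i = 257/5.
Price P = 413 - 1028/5 = 1037/5.
Forge's profit: (1037/5 - 156)·(257/5) = 2641.9600.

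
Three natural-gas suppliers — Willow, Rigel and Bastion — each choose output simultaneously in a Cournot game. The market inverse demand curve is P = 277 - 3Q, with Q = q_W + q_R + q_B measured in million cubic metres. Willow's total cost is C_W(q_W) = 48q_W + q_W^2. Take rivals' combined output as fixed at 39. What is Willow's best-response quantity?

14

With rivals' combined output fixed at 39, Willow's profit is π_W = (277 - 3·39 - 3q_W)q_W - (48q_W + q_W²) = (160 - 3q_W)q_W - (48q_W + q_W²).
∂π_W/∂q_W = 112 - 8q_W = 0, so q_W = 14.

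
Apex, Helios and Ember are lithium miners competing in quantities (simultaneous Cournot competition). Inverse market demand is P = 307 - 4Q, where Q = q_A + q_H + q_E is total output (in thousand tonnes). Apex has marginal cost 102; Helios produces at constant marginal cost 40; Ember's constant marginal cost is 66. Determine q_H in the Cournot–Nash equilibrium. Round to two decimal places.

22.19

Apex's profit: π_A = (307 - 4Q)q_A - (102q_A). Setting ∂π_A/∂q_A = 0: 205 - 8q_A - 4(q_H + q_E) = 0.
Helios's first-order condition: 267 - 8q_H - 4(q_A + q_E) = 0.
Ember's profit: π_E = (307 - 4Q)q_E - (66q_E). Setting ∂π_E/∂q_E = 0: 241 - 8q_E - 4(q_A + q_H) = 0.
Adding the 3 first-order conditions: 713 − 16Q = 0, so Q = 713/16.
Back-substituting: q_A = (205 − 713/4)/4 = 107/16, q_H = (267 − 713/4)/4 = 355/16, q_E = (241 − 713/4)/4 = 251/16.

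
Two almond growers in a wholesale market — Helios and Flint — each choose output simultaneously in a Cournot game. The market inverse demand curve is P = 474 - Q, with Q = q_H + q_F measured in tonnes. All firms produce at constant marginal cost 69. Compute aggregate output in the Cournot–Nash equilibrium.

Each firm earns π_i = (474 - Q)q_i - 69q_i.
Setting ∂π_i/∂q_i = 0 with rivals' quantities fixed: 405 - 2q_i - q_j = 0.
With identical firms every q_j equals q_i, so q_j = q_i and 405 = 3q_i, giving q_i = 135.
Total output Q = 135 + 135 = 270.

270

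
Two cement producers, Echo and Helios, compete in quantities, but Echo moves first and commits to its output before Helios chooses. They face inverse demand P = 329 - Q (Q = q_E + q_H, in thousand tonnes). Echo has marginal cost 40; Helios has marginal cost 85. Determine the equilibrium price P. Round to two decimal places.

123.50

Solve by backward induction. Given q_E, the follower Helios maximises π_H = (329 - q_E - q_H)q_H - 85q_H.
Follower FOC: 244 - q_E - 2q_H = 0, so q_H(q_E) = (244 - q_E)/2.
The leader anticipates this reaction. Substituting into P = 329 - Q gives P = 207 - (1/2)q_E, so π_E = (207 - (1/2)q_E)q_E - 40q_E.
Maximising: ∂π_E/∂q_E = 167 - q_E = 0, giving q_E = 167.
Then q_H = (244 - 167)/2 = 77/2.
Total output Q = 411/2, so price P = 329 - 411/2 = 247/2.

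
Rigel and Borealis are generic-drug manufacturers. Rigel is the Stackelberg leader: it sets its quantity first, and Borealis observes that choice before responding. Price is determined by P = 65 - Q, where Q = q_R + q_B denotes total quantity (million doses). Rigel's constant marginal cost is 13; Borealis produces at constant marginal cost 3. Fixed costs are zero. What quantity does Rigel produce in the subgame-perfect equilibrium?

21

Solve by backward induction. Given q_R, the follower Borealis maximises π_B = (65 - q_R - q_B)q_B - 3q_B.
Setting the follower's marginal profit to zero, 62 - q_R - 2q_B = 0, i.e. q_B = (62 - q_R)/2.
Rigel substitutes q_B(q_R) into its own profit: π_R = q_R(65 - q_R - (62 - q_R)/2) - 13q_R = (34 - (1/2)q_R)q_R - 13q_R.
The leader's first-order condition 21 - q_R = 0 yields q_R = 21.
Then q_B = (62 - 21)/2 = 41/2.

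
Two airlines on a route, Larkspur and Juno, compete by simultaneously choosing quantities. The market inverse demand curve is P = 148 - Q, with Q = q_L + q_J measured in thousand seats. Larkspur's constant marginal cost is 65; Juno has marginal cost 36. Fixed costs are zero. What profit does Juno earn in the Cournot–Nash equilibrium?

Larkspur's profit: π_L = (148 - Q)q_L - (65q_L). Setting ∂π_L/∂q_L = 0: 83 - 2q_L - (q_J) = 0.
Juno's profit: π_J = (148 - Q)q_J - (36q_J). Setting ∂π_J/∂q_J = 0: 112 - 2q_J - (q_L) = 0.
Best responses: q_L = (83 - q_J)/2, q_J = (112 - q_L)/2.
Substituting one into the other gives q_L = 18 and q_J = 47.
Price P = 148 - 65 = 83.
Juno's profit: (83 - 36)·47 = 2209.

2209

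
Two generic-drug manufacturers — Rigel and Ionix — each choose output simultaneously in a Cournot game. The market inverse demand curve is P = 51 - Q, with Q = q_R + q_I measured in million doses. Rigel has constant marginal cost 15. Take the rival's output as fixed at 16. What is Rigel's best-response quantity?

10

With the rival's output fixed at 16, Rigel's profit is π_R = (51 - 16 - q_R)q_R - (15q_R) = (35 - q_R)q_R - (15q_R).
∂π_R/∂q_R = 20 - 2q_R = 0, so q_R = 10.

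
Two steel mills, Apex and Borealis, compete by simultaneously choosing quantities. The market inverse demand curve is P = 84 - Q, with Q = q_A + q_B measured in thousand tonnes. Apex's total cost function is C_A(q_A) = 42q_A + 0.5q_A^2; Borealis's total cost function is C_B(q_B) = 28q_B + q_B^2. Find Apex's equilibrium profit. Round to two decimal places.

Apex's profit: π_A = (84 - Q)q_A - (42q_A + (1/2)q_A²). Setting ∂π_A/∂q_A = 0: 42 - 3q_A - (q_B) = 0.
Borealis's profit: π_B = (84 - Q)q_B - (28q_B + q_B²). Setting ∂π_B/∂q_B = 0: 56 - 4q_B - (q_A) = 0.
Rearranging gives the reaction functions q_A = (42 - q_B)/3 and q_B = (56 - q_A)/4.
Solving the pair: q_A = 112/11, q_B = 126/11.
Price P = 84 - 238/11 = 686/11.
Apex's profit: (686/11)·(112/11) - 42·(112/11) - (1/2)(112/11)² = 155.5041.

155.50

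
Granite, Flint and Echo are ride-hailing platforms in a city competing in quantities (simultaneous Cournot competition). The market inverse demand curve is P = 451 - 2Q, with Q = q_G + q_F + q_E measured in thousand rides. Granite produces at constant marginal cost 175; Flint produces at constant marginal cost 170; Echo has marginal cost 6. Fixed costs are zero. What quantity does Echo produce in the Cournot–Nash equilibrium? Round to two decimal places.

Granite's profit: π_G = (451 - 2Q)q_G - (175q_G). Setting ∂π_G/∂q_G = 0: 276 - 4q_G - 2(q_F + q_E) = 0.
Flint's profit: π_F = (451 - 2Q)q_F - (170q_F). Setting ∂π_F/∂q_F = 0: 281 - 4q_F - 2(q_G + q_E) = 0.
Echo's first-order condition: 445 - 4q_E - 2(q_G + q_F) = 0.
Adding the 3 conditions: 1002 − 4Q − 4Q = 0, i.e. Q = 501/4.
Back-substituting: q_G = (276 − 501/2)/2 = 51/4, q_F = (281 − 501/2)/2 = 61/4, q_E = (445 − 501/2)/2 = 389/4.

97.25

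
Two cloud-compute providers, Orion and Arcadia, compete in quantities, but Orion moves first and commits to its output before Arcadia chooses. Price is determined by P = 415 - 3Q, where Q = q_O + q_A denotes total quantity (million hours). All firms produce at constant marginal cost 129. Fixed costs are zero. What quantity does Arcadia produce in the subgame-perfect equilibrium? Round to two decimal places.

The follower Arcadia best-responds to any q_O: π_A = (415 - 3Q)q_A - 129q_A.
Setting the follower's marginal profit to zero, 286 - 3q_O - 6q_A = 0, i.e. q_A = (286 - 3q_O)/6.
The leader anticipates this reaction. Substituting into P = 415 - 3Q gives P = 272 - (3/2)q_O, so π_O = (272 - (3/2)q_O)q_O - 129q_O.
The leader's first-order condition 143 - 3q_O = 0 yields q_O = 143/3.
Then q_A = (286 - 3·(143/3))/6 = 143/6.

23.83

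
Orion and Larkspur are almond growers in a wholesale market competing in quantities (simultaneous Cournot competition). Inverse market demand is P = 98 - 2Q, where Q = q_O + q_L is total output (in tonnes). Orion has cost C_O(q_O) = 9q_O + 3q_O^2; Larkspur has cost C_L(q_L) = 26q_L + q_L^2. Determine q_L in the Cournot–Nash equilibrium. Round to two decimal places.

Orion's profit: π_O = (98 - 2Q)q_O - (9q_O + 3q_O²). Setting ∂π_O/∂q_O = 0: 89 - 10q_O - 2(q_L) = 0.
Larkspur's profit: π_L = (98 - 2Q)q_L - (26q_L + q_L²). Setting ∂π_L/∂q_L = 0: 72 - 6q_L - 2(q_O) = 0.
Rearranging gives the reaction functions q_O = (89 - 2q_L)/10 and q_L = (72 - 2q_O)/6.
Solving the pair: q_O = 195/28, q_L = 271/28.

9.68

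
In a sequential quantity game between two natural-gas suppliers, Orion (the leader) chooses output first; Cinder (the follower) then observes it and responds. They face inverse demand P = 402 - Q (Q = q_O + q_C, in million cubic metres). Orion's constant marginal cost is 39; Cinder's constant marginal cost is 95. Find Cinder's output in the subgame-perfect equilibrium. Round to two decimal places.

Solve by backward induction. Given q_O, the follower Cinder maximises π_C = (402 - q_O - q_C)q_C - 95q_C.
∂π_C/∂q_C = 307 - q_O - 2q_C = 0 gives the reaction function q_C = (307 - q_O)/2.
Orion substitutes q_C(q_O) into its own profit: π_O = q_O(402 - q_O - (307 - q_O)/2) - 39q_O = (497/2 - (1/2)q_O)q_O - 39q_O.
Maximising: ∂π_O/∂q_O = 419/2 - q_O = 0, giving q_O = 419/2.
Then q_C = (307 - 419/2)/2 = 195/4.

48.75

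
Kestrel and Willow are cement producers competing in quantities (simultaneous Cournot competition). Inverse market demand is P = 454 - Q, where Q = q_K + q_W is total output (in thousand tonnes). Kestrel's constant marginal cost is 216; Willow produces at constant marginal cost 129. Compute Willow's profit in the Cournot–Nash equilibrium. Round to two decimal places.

Kestrel's profit: π_K = (454 - Q)q_K - (216q_K). Setting ∂π_K/∂q_K = 0: 238 - 2q_K - (q_W) = 0.
Willow's first-order condition: 325 - 2q_W - (q_K) = 0.
So q_K = (238 - q_W)/2 and q_W = (325 - q_K)/2.
Substituting one into the other gives q_K = 151/3 and q_W = 412/3.
Price P = 454 - 563/3 = 799/3.
Willow's profit: (799/3 - 129)·(412/3) = 18860.4444.

18860.44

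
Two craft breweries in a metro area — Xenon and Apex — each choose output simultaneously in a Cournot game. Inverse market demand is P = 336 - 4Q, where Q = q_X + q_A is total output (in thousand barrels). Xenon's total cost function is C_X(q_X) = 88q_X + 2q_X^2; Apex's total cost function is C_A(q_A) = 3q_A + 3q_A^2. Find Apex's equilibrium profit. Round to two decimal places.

Xenon's profit: π_X = (336 - 4Q)q_X - (88q_X + 2q_X²). Setting ∂π_X/∂q_X = 0: 248 - 12q_X - 4(q_A) = 0.
Apex's profit: π_A = (336 - 4Q)q_A - (3q_A + 3q_A²). Setting ∂π_A/∂q_A = 0: 333 - 14q_A - 4(q_X) = 0.
Best responses: q_X = (248 - 4q_A)/12, q_A = (333 - 4q_X)/14.
Substituting one into the other gives q_X = 535/38 and q_A = 751/38.
Price P = 336 - 4·(643/19) = 200.6316.
Apex's profit: 200.6316·(751/38) - 3·(751/38) - 3(751/38)² = 2734.0769.

2734.08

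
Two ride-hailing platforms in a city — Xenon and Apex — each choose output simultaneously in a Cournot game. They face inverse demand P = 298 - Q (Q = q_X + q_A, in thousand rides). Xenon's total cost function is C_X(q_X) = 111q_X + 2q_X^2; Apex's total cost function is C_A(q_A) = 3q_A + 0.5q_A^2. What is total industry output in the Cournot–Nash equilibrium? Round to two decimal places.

Xenon's profit: π_X = (298 - Q)q_X - (111q_X + 2q_X²). Setting ∂π_X/∂q_X = 0: 187 - 6q_X - (q_A) = 0.
Apex's profit: π_A = (298 - Q)q_A - (3q_A + (1/2)q_A²). Setting ∂π_A/∂q_A = 0: 295 - 3q_A - (q_X) = 0.
So q_X = (187 - q_A)/6 and q_A = (295 - q_X)/3.
Solving the pair: q_X = 266/17, q_A = 1583/17.
Total output Q = 266/17 + 1583/17 = 1849/17.

108.76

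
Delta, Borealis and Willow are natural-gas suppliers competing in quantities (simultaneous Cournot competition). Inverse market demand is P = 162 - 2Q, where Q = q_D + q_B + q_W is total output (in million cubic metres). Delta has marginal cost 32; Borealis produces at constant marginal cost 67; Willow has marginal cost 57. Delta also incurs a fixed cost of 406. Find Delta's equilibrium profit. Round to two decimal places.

722.13

Delta's profit: π_D = (162 - 2Q)q_D - (32q_D). Setting ∂π_D/∂q_D = 0: 130 - 4q_D - 2(q_B + q_W) = 0.
Borealis's profit: π_B = (162 - 2Q)q_B - (67q_B). Setting ∂π_B/∂q_B = 0: 95 - 4q_B - 2(q_D + q_W) = 0.
Willow's profit: π_W = (162 - 2Q)q_W - (57q_W). Setting ∂π_W/∂q_W = 0: 105 - 4q_W - 2(q_D + q_B) = 0.
Adding the 3 first-order conditions: 330 − 8Q = 0, so Q = 165/4.
Back-substituting: q_D = (130 − 165/2)/2 = 95/4, q_B = (95 − 165/2)/2 = 25/4, q_W = (105 − 165/2)/2 = 45/4.
Price P = 162 - 2·(165/4) = 159/2.
Delta's profit: (159/2 - 32)·(95/4) - 406 = 722.1250.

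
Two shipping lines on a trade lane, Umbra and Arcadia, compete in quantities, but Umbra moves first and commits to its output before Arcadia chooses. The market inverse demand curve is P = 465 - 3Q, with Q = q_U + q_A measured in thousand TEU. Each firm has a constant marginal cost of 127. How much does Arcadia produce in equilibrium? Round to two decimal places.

Solve by backward induction. Given q_U, the follower Arcadia maximises π_A = (465 - 3q_U - 3q_A)q_A - 127q_A.
Setting the follower's marginal profit to zero, 338 - 3q_U - 6q_A = 0, i.e. q_A = (338 - 3q_U)/6.
Umbra substitutes q_A(q_U) into its own profit: π_U = q_U(465 - 3q_U - (338 - 3q_U)/2) - 127q_U = (296 - (3/2)q_U)q_U - 127q_U.
Maximising: ∂π_U/∂q_U = 169 - 3q_U = 0, giving q_U = 169/3.
Then q_A = (338 - 3·(169/3))/6 = 169/6.

28.17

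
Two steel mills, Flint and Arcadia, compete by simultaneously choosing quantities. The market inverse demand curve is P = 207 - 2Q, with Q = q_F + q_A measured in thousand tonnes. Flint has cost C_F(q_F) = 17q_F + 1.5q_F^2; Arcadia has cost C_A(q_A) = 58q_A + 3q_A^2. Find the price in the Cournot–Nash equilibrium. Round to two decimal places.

Flint's profit: π_F = (207 - 2Q)q_F - (17q_F + (3/2)q_F²). Setting ∂π_F/∂q_F = 0: 190 - 7q_F - 2(q_A) = 0.
Arcadia's profit: π_A = (207 - 2Q)q_A - (58q_A + 3q_A²). Setting ∂π_A/∂q_A = 0: 149 - 10q_A - 2(q_F) = 0.
So q_F = (190 - 2q_A)/7 and q_A = (149 - 2q_F)/10.
Substituting one into the other gives q_F = 267/11 and q_A = 221/22.
Total output Q = 755/22, so price P = 207 - 2·(755/22) = 1522/11.

138.36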